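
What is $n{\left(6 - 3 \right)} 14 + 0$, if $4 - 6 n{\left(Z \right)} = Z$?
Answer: $\frac{7}{3} \approx 2.3333$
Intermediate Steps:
$n{\left(Z \right)} = \frac{2}{3} - \frac{Z}{6}$
$n{\left(6 - 3 \right)} 14 + 0 = \left(\frac{2}{3} - \frac{6 - 3}{6}\right) 14 + 0 = \left(\frac{2}{3} - \frac{1}{2}\right) 14 + 0 = \frac{1}{6} \cdot 14 + 0 = \frac{7}{3} + 0 = \frac{7}{3}$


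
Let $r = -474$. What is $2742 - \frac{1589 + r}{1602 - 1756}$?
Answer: $\frac{423383}{154} \approx 2749.2$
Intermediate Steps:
$2742 - \frac{1589 + r}{1602 - 1756} = 2742 - \frac{1589 - 474}{1602 - 1756} = 2742 - \frac{1115}{-154} = 2742 - 1115 \left(- \frac{1}{154}\right) = 2742 - - \frac{1115}{154} = 2742 + \frac{1115}{154} = \frac{423383}{154}$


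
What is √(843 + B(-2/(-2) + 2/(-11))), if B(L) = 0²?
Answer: √843 ≈ 29.034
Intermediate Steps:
B(L) = 0
√(843 + B(-2/(-2) + 2/(-11))) = √(843 + 0) = √843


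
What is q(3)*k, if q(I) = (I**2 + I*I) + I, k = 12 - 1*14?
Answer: -42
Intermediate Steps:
k = -2 (k = 12 - 14 = -2)
q(I) = I + 2*I**2 (q(I) = (I**2 + I**2) + I = 2*I**2 + I = I + 2*I**2)
q(3)*k = (3*(1 + 2*3))*(-2) = (3*(1 + 6))*(-2) = (3*7)*(-2) = 21*(-2) = -42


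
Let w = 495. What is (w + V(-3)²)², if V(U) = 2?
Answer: 249001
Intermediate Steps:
(w + V(-3)²)² = (495 + 2²)² = (495 + 4)² = 499² = 249001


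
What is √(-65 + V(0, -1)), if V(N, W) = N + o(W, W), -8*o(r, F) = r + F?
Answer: I*√259/2 ≈ 8.0467*I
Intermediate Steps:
o(r, F) = -F/8 - r/8 (o(r, F) = -(r + F)/8 = -(F + r)/8 = -F/8 - r/8)
V(N, W) = N - W/4 (V(N, W) = N + (-W/8 - W/8) = N - W/4)
√(-65 + V(0, -1)) = √(-65 + (0 - ¼*(-1))) = √(-65 + (0 + ¼)) = √(-65 + ¼) = √(-259/4) = I*√259/2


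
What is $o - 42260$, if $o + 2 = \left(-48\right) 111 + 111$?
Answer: $-47479$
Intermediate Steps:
$o = -5219$ ($o = -2 + \left(\left(-48\right) 111 + 111\right) = -2 + \left(-5328 + 111\right) = -2 - 5217 = -5219$)
$o - 42260 = -5219 - 42260 = -47479$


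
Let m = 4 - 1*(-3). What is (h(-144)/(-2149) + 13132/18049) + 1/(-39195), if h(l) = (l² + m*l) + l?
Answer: -12748249694161/1520268262695 ≈ -8.3855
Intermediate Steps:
m = 7 (m = 4 + 3 = 7)
h(l) = l² + 8*l (h(l) = (l² + 7*l) + l = l² + 8*l)
(h(-144)/(-2149) + 13132/18049) + 1/(-39195) = (-144*(8 - 144)/(-2149) + 13132/18049) + 1/(-39195) = (-144*(-136)*(-1/2149) + 13132*(1/18049)) - 1/39195 = (19584*(-1/2149) + 13132/18049) - 1/39195 = (-19584/2149 + 13132/18049) - 1/39195 = -325250948/38787301 - 1/39195 = -12748249694161/1520268262695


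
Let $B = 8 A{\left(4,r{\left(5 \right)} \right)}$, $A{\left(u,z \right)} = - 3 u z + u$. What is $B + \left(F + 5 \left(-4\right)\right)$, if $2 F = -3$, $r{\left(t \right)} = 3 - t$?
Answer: $\frac{405}{2} \approx 202.5$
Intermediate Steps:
$F = - \frac{3}{2}$ ($F = \frac{1}{2} \left(-3\right) = - \frac{3}{2} \approx -1.5$)
$A{\left(u,z \right)} = u - 3 u z$ ($A{\left(u,z \right)} = - 3 u z + u = u - 3 u z$)
$B = 224$ ($B = 8 \cdot 4 \left(1 - 3 \left(3 - 5\right)\right) = 8 \cdot 4 \left(1 - -6\right) = 8 \cdot 4 \left(1 + 6\right) = 8 \cdot 4 \cdot 7 = 8 \cdot 28 = 224$)
$B + \left(F + 5 \left(-4\right)\right) = 224 + \left(- \frac{3}{2} + 5 \left(-4\right)\right) = 224 - \frac{43}{2} = \frac{405}{2}$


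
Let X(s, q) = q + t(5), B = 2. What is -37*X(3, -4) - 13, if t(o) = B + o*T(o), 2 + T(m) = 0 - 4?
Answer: 1171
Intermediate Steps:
T(m) = -6 (T(m) = -2 + (0 - 4) = -2 - 4 = -6)
t(o) = 2 - 6*o (t(o) = 2 + o*(-6) = 2 - 6*o)
X(s, q) = -28 + q (X(s, q) = q + (2 - 6*5) = q + (2 - 30) = q - 28 = -28 + q)
-37*X(3, -4) - 13 = -37*(-28 - 4) - 13 = -37*(-32) - 13 = 1184 - 13 = 1171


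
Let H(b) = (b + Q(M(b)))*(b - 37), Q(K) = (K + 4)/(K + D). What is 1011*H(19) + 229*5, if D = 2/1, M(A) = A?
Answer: -2551837/7 ≈ -3.6455e+5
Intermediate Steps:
D = 2 (D = 2*1 = 2)
Q(K) = (4 + K)/(2 + K) (Q(K) = (K + 4)/(K + 2) = (4 + K)/(2 + K))
H(b) = (-37 + b)*(b + (4 + b)/(2 + b)) (H(b) = (b + (4 + b)/(2 + b))*(b - 37) = (b + (4 + b)/(2 + b))*(-37 + b) = (-37 + b)*(b + (4 + b)/(2 + b)))
1011*H(19) + 229*5 = 1011*((-148 + 19³ - 107*19 - 34*19²)/(2 + 19)) + 229*5 = 1011*((-148 + 6859 - 2033 - 34*361)/21) + 1145 = 1011*((-148 + 6859 - 2033 - 12274)/21) + 1145 = 1011*((1/21)*(-7596)) + 1145 = 1011*(-2532/7) + 1145 = -2559852/7 + 1145 = -2551837/7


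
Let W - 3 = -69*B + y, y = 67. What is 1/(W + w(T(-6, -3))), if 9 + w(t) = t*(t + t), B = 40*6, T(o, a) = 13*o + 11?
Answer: -1/7521 ≈ -0.00013296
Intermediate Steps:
T(o, a) = 11 + 13*o
B = 240
w(t) = -9 + 2*t² (w(t) = -9 + t*(t + t) = -9 + t*(2*t) = -9 + 2*t²)
W = -16490 (W = 3 + (-69*240 + 67) = 3 + (-16560 + 67) = 3 - 16493 = -16490)
1/(W + w(T(-6, -3))) = 1/(-16490 + (-9 + 2*(11 + 13*(-6))²)) = 1/(-16490 + (-9 + 2*(11 - 78)²)) = 1/(-16490 + (-9 + 2*(-67)²)) = 1/(-16490 + (-9 + 2*4489)) = 1/(-16490 + (-9 + 8978)) = 1/(-16490 + 8969) = 1/(-7521) = -1/7521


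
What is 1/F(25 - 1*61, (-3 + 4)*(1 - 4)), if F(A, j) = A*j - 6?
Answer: 1/102 ≈ 0.0098039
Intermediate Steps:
F(A, j) = -6 + A*j
1/F(25 - 1*61, (-3 + 4)*(1 - 4)) = 1/(-6 + (25 - 1*61)*((-3 + 4)*(1 - 4))) = 1/(-6 + (25 - 61)*(1*(-3))) = 1/(-6 - 36*(-3)) = 1/(-6 + 108) = 1/102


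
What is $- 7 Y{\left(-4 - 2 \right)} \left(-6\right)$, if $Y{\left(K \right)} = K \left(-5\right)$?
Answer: $1260$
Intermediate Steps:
$Y{\left(K \right)} = - 5 K$
$- 7 Y{\left(-4 - 2 \right)} \left(-6\right) = - 7 \left(- 5 \left(-4 - 2\right)\right) \left(-6\right) = - 7 \left(\left(-5\right) \left(-6\right)\right) \left(-6\right) = \left(-7\right) 30 \left(-6\right) = \left(-210\right) \left(-6\right) = 1260$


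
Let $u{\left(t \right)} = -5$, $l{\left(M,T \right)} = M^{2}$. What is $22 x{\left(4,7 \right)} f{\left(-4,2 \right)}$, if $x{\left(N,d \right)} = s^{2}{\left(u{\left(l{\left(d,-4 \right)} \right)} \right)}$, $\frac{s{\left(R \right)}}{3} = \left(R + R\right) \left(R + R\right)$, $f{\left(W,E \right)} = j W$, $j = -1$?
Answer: $7920000$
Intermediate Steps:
$f{\left(W,E \right)} = - W$
$s{\left(R \right)} = 12 R^{2}$ ($s{\left(R \right)} = 3 \left(R + R\right) \left(R + R\right) = 3 \cdot 2 R 2 R = 3 \cdot 4 R^{2} = 12 R^{2}$)
$x{\left(N,d \right)} = 90000$ ($x{\left(N,d \right)} = \left(12 \left(-5\right)^{2}\right)^{2} = \left(12 \cdot 25\right)^{2} = 300^{2} = 90000$)
$22 x{\left(4,7 \right)} f{\left(-4,2 \right)} = 22 \cdot 90000 \left(\left(-1\right) \left(-4\right)\right) = 1980000 \cdot 4 = 7920000$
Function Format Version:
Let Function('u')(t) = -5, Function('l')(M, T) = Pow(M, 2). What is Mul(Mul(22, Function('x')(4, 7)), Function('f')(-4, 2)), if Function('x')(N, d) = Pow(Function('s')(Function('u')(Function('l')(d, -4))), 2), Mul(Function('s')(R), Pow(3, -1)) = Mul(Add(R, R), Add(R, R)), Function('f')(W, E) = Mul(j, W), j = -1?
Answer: 7920000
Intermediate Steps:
Function('f')(W, E) = Mul(-1, W)
Function('s')(R) = Mul(12, Pow(R, 2)) (Function('s')(R) = Mul(3, Mul(Add(R, R), Add(R, R))) = Mul(3, Mul(Mul(2, R), Mul(2, R))) = Mul(3, Mul(4, Pow(R, 2))) = Mul(12, Pow(R, 2)))
Function('x')(N, d) = 90000 (Function('x')(N, d) = Pow(Mul(12, Pow(-5, 2)), 2) = Pow(Mul(12, 25), 2) = Pow(300, 2) = 90000)
Mul(Mul(22, Function('x')(4, 7)), Function('f')(-4, 2)) = Mul(Mul(22, 90000), Mul(-1, -4)) = Mul(1980000, 4) = 7920000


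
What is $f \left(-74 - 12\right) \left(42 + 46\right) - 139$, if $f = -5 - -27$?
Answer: $-166635$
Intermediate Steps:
$f = 22$ ($f = -5 + 27 = 22$)
$f \left(-74 - 12\right) \left(42 + 46\right) - 139 = 22 \left(-74 - 12\right) \left(42 + 46\right) - 139 = 22 \left(-74 - 12\right) 88 - 139 = 22 \left(\left(-86\right) 88\right) - 139 = 22 \left(-7568\right) - 139 = -166496 - 139 = -166635$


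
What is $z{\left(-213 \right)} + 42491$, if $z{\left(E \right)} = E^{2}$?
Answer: $87860$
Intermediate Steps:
$z{\left(-213 \right)} + 42491 = \left(-213\right)^{2} + 42491 = 45369 + 42491 = 87860$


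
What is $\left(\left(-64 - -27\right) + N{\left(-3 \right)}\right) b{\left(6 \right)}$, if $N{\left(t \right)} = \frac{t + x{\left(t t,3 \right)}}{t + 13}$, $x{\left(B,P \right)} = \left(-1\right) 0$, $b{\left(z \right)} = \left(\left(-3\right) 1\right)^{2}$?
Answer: $- \frac{3357}{10} \approx -335.7$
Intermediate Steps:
$b{\left(z \right)} = 9$ ($b{\left(z \right)} = \left(-3\right)^{2} = 9$)
$x{\left(B,P \right)} = 0$
$N{\left(t \right)} = \frac{t}{13 + t}$ ($N{\left(t \right)} = \frac{t + 0}{t + 13} = \frac{t}{13 + t}$)
$\left(\left(-64 - -27\right) + N{\left(-3 \right)}\right) b{\left(6 \right)} = \left(\left(-64 - -27\right) - \frac{3}{13 - 3}\right) 9 = \left(\left(-64 + 27\right) - \frac{3}{10}\right) 9 = \left(-37 - \frac{3}{10}\right) 9 = \left(- \frac{373}{10}\right) 9 = - \frac{3357}{10}$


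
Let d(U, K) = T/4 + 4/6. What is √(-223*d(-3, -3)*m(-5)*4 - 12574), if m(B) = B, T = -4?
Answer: I*√126546/3 ≈ 118.58*I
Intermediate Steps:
d(U, K) = -⅓ (d(U, K) = -4/4 + 4/6 = -4*¼ + 4*(⅙) = -1 + ⅔ = -⅓)
√(-223*d(-3, -3)*m(-5)*4 - 12574) = √(-223*(-⅓*(-5))*4 - 12574) = √(-1115*4/3 - 12574) = √(-223*20/3 - 12574) = √(-4460/3 - 12574) = √(-42182/3) = I*√126546/3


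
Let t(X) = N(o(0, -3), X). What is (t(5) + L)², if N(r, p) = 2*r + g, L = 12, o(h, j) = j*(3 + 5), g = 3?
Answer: 1089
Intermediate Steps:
o(h, j) = 8*j (o(h, j) = j*8 = 8*j)
N(r, p) = 3 + 2*r (N(r, p) = 2*r + 3 = 3 + 2*r)
t(X) = -45 (t(X) = 3 + 2*(8*(-3)) = 3 + 2*(-24) = 3 - 48 = -45)
(t(5) + L)² = (-45 + 12)² = (-33)² = 1089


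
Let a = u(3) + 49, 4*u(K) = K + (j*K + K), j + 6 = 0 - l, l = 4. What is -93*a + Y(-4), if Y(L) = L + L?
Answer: -4007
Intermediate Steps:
Y(L) = 2*L
j = -10 (j = -6 + (0 - 1*4) = -6 + (0 - 4) = -6 - 4 = -10)
u(K) = -2*K (u(K) = (K + (-10*K + K))/4 = (K - 9*K)/4 = (-8*K)/4 = -2*K)
a = 43 (a = -2*3 + 49 = -6 + 49 = 43)
-93*a + Y(-4) = -93*43 + 2*(-4) = -3999 - 8 = -4007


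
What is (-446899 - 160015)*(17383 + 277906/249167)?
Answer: -2628877042152438/249167 ≈ -1.0551e+10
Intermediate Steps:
(-446899 - 160015)*(17383 + 277906/249167) = -606914*(17383 + 277906*(1/249167)) = -606914*(17383 + 277906/249167) = -606914*4331547867/249167 = -2628877042152438/249167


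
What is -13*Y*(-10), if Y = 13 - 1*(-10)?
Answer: 2990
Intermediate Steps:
Y = 23 (Y = 13 + 10 = 23)
-13*Y*(-10) = -13*23*(-10) = -299*(-10) = 2990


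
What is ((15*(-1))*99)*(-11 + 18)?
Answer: -10395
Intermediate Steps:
((15*(-1))*99)*(-11 + 18) = -15*99*7 = -1485*7 = -10395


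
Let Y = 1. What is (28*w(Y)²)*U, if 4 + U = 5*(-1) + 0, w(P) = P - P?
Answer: 0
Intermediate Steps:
w(P) = 0
U = -9 (U = -4 + (5*(-1) + 0) = -4 + (-5 + 0) = -4 - 5 = -9)
(28*w(Y)²)*U = (28*0²)*(-9) = (28*0)*(-9) = 0*(-9) = 0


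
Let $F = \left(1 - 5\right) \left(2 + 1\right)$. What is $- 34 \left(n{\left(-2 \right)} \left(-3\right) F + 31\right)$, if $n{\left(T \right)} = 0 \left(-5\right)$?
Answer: $-1054$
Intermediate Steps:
$n{\left(T \right)} = 0$
$F = -12$ ($F = \left(-4\right) 3 = -12$)
$- 34 \left(n{\left(-2 \right)} \left(-3\right) F + 31\right) = - 34 \left(0 \left(-3\right) \left(-12\right) + 31\right) = - 34 \left(0 \left(-12\right) + 31\right) = - 34 \left(0 + 31\right) = \left(-34\right) 31 = -1054$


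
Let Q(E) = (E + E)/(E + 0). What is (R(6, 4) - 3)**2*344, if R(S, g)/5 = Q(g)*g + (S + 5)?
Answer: 2911616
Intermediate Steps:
Q(E) = 2 (Q(E) = (2*E)/E = 2)
R(S, g) = 25 + 5*S + 10*g (R(S, g) = 5*(2*g + (S + 5)) = 5*(2*g + (5 + S)) = 5*(5 + S + 2*g) = 25 + 5*S + 10*g)
(R(6, 4) - 3)**2*344 = ((25 + 5*6 + 10*4) - 3)**2*344 = ((25 + 30 + 40) - 3)**2*344 = (95 - 3)**2*344 = 92**2*344 = 8464*344 = 2911616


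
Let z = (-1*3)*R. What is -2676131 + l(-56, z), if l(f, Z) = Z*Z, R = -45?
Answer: -2657906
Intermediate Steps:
z = 135 (z = -1*3*(-45) = -3*(-45) = 135)
l(f, Z) = Z**2
-2676131 + l(-56, z) = -2676131 + 135**2 = -2676131 + 18225 = -2657906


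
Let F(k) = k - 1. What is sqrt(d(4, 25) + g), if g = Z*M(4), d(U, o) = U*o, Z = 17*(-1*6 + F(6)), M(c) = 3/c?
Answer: sqrt(349)/2 ≈ 9.3408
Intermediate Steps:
F(k) = -1 + k
Z = -17 (Z = 17*(-1*6 + (-1 + 6)) = 17*(-6 + 5) = 17*(-1) = -17)
g = -51/4 ≈ -12.750
sqrt(d(4, 25) + g) = sqrt(4*25 - 51/4) = sqrt(100 - 51/4) = sqrt(349/4) = sqrt(349)/2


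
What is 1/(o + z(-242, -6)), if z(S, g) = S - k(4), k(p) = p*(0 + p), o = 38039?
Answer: 1/37781 ≈ 2.6468e-5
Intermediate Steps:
k(p) = p² (k(p) = p*p = p²)
z(S, g) = -16 + S (z(S, g) = S - 1*4² = S - 1*16 = S - 16 = -16 + S)
1/(o + z(-242, -6)) = 1/(38039 + (-16 - 242)) = 1/(38039 - 258) = 1/37781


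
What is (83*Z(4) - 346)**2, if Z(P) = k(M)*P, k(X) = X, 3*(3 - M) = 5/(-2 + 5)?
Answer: 17556100/81 ≈ 2.1674e+5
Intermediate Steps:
M = 22/9 (M = 3 - 5/(3*(-2 + 5)) = 3 - 5/(3*3) = 3 - 1/3*5/3 = 3 - 5/9 = 22/9 ≈ 2.4444)
Z(P) = 22*P/9
(83*Z(4) - 346)**2 = (83*((22/9)*4) - 346)**2 = (83*(88/9) - 346)**2 = (7304/9 - 346)**2 = (4190/9)**2 = 17556100/81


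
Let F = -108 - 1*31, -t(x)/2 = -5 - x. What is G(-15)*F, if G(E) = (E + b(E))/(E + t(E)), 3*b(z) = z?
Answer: -556/7 ≈ -79.429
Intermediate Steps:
b(z) = z/3
t(x) = 10 + 2*x (t(x) = -2*(-5 - x) = 10 + 2*x)
F = -139 (F = -108 - 31 = -139)
G(E) = 4*E/(3*(10 + 3*E)) (G(E) = (E + E/3)/(E + (10 + 2*E)) = (4*E/3)/(10 + 3*E) = 4*E/(3*(10 + 3*E)))
G(-15)*F = ((4/3)*(-15)/(10 + 3*(-15)))*(-139) = ((4/3)*(-15)/(10 - 45))*(-139) = ((4/3)*(-15)/(-35))*(-139) = ((4/3)*(-15)*(-1/35))*(-139) = (4/7)*(-139) = -556/7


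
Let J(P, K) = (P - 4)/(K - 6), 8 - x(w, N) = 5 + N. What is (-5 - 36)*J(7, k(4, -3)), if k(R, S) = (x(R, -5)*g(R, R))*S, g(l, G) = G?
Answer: 41/34 ≈ 1.2059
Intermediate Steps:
x(w, N) = 3 - N (x(w, N) = 8 - (5 + N) = 8 + (-5 - N) = 3 - N)
k(R, S) = 8*R*S (k(R, S) = ((3 - 1*(-5))*R)*S = ((3 + 5)*R)*S = (8*R)*S = 8*R*S)
J(P, K) = (-4 + P)/(-6 + K)
(-5 - 36)*J(7, k(4, -3)) = (-5 - 36)*((-4 + 7)/(-6 + 8*4*(-3))) = -41*3/(-6 - 96) = -41*3/(-102) = -(-41)*3/102 = -41*(-1/34) = 41/34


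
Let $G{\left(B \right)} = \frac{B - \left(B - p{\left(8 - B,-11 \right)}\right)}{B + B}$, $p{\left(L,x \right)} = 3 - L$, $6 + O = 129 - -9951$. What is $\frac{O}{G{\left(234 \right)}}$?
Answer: $\frac{4714632}{229} \approx 20588.0$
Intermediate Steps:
$O = 10074$ ($O = -6 + \left(129 - -9951\right) = -6 + \left(129 + 9951\right) = -6 + 10080 = 10074$)
$G{\left(B \right)} = \frac{-5 + B}{2 B}$ ($G{\left(B \right)} = \frac{B - 5}{B + B} = \frac{B + \left(\left(3 + \left(-8 + B\right)\right) - B\right)}{2 B} = \left(B + \left(\left(-5 + B\right) - B\right)\right) \frac{1}{2 B} = \left(B - 5\right) \frac{1}{2 B} = \left(-5 + B\right) \frac{1}{2 B} = \frac{-5 + B}{2 B}$)
$\frac{O}{G{\left(234 \right)}} = \frac{10074}{\frac{1}{2} \cdot \frac{1}{234} \left(-5 + 234\right)} = \frac{10074}{\frac{1}{2} \cdot \frac{1}{234} \cdot 229} = \frac{10074}{\frac{229}{468}} = 10074 \cdot \frac{468}{229} = \frac{4714632}{229}$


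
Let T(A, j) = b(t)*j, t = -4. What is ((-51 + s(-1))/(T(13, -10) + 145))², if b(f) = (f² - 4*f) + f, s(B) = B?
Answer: 2704/18225 ≈ 0.14837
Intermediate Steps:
b(f) = f² - 3*f
T(A, j) = 28*j (T(A, j) = (-4*(-3 - 4))*j = (-4*(-7))*j = 28*j)
((-51 + s(-1))/(T(13, -10) + 145))² = ((-51 - 1)/(28*(-10) + 145))² = (-52/(-280 + 145))² = (-52/(-135))² = (-52*(-1/135))² = (52/135)² = 2704/18225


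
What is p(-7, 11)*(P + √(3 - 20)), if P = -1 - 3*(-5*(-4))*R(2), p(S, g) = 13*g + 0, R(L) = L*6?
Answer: -103103 + 143*I*√17 ≈ -1.031e+5 + 589.6*I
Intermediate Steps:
R(L) = 6*L
p(S, g) = 13*g
P = -721 (P = -1 - 3*(-5*(-4))*6*2 = -1 - 60*12 = -1 - 3*240 = -1 - 720 = -721)
p(-7, 11)*(P + √(3 - 20)) = (13*11)*(-721 + √(3 - 20)) = 143*(-721 + √(-17)) = 143*(-721 + I*√17) = -103103 + 143*I*√17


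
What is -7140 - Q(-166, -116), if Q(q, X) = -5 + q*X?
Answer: -26391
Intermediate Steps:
Q(q, X) = -5 + X*q
-7140 - Q(-166, -116) = -7140 - (-5 - 116*(-166)) = -7140 - (-5 + 19256) = -7140 - 1*19251 = -7140 - 19251 = -26391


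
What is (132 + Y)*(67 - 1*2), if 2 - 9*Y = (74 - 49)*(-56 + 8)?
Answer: 155350/9 ≈ 17261.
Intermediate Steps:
Y = 1202/9 (Y = 2/9 - (74 - 49)*(-56 + 8)/9 = 2/9 - 25*(-48)/9 = 2/9 - 1/9*(-1200) = 2/9 + 400/3 = 1202/9 ≈ 133.56)
(132 + Y)*(67 - 1*2) = (132 + 1202/9)*(67 - 1*2) = 2390*(67 - 2)/9 = (2390/9)*65 = 155350/9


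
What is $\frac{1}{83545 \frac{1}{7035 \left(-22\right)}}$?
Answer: $- \frac{402}{217} \approx -1.8525$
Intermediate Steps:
$\frac{1}{83545 \frac{1}{7035 \left(-22\right)}} = \frac{1}{83545 \frac{1}{-154770}} = \frac{1}{83545 \left(- \frac{1}{154770}\right)} = \frac{1}{- \frac{217}{402}} = - \frac{402}{217}$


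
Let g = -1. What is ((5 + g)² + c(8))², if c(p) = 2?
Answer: 324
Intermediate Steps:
((5 + g)² + c(8))² = ((5 - 1)² + 2)² = (4² + 2)² = (16 + 2)² = 18² = 324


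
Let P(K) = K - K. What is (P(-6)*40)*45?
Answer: 0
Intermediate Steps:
P(K) = 0
(P(-6)*40)*45 = (0*40)*45 = 0*45 = 0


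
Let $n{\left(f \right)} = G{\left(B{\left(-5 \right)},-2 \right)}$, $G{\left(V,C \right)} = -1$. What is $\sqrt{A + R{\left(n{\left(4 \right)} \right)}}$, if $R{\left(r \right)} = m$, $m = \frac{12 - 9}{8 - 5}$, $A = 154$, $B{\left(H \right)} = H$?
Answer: $\sqrt{155} \approx 12.45$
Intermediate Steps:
$n{\left(f \right)} = -1$
$m = 1$ ($m = \frac{3}{3} = 3 \cdot \frac{1}{3} = 1$)
$R{\left(r \right)} = 1$
$\sqrt{A + R{\left(n{\left(4 \right)} \right)}} = \sqrt{154 + 1} = \sqrt{155}$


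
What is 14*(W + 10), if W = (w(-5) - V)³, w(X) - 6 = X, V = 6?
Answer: -1610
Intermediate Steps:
w(X) = 6 + X
W = -125 (W = ((6 - 5) - 1*6)³ = (1 - 6)³ = (-5)³ = -125)
14*(W + 10) = 14*(-125 + 10) = 14*(-115) = -1610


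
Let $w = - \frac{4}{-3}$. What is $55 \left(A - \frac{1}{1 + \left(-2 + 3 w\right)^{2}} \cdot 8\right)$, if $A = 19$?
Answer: $957$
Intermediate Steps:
$w = \frac{4}{3}$ ($w = \left(-4\right) \left(- \frac{1}{3}\right) = \frac{4}{3} \approx 1.3333$)
$55 \left(A - \frac{1}{1 + \left(-2 + 3 w\right)^{2}} \cdot 8\right) = 55 \left(19 - \frac{1}{1 + \left(-2 + 3 \cdot \frac{4}{3}\right)^{2}} \cdot 8\right) = 55 \left(19 - \frac{1}{1 + \left(-2 + 4\right)^{2}} \cdot 8\right) = 55 \left(19 - \frac{1}{1 + 2^{2}} \cdot 8\right) = 55 \left(19 - \frac{1}{1 + 4} \cdot 8\right) = 55 \left(19 - \frac{1}{5} \cdot 8\right) = 55 \left(19 - \frac{8}{5}\right) = 55 \cdot \frac{87}{5} = 957$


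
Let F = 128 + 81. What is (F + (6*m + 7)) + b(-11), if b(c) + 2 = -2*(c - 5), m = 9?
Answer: 300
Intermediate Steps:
b(c) = 8 - 2*c (b(c) = -2 - 2*(c - 5) = -2 - 2*(-5 + c) = -2 + (10 - 2*c) = 8 - 2*c)
F = 209
(F + (6*m + 7)) + b(-11) = (209 + (6*9 + 7)) + (8 - 2*(-11)) = (209 + (54 + 7)) + (8 + 22) = (209 + 61) + 30 = 270 + 30 = 300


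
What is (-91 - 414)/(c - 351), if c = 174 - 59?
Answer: 505/236 ≈ 2.1398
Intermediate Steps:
c = 115
(-91 - 414)/(c - 351) = (-91 - 414)/(115 - 351) = -505/(-236) = -505*(-1/236) = 505/236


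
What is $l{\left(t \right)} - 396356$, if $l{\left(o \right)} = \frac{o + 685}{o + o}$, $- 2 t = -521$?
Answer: $- \frac{413001061}{1042} \approx -3.9635 \cdot 10^{5}$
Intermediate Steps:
$t = \frac{521}{2}$ ($t = \left(- \frac{1}{2}\right) \left(-521\right) = \frac{521}{2} \approx 260.5$)
$l{\left(o \right)} = \frac{685 + o}{2 o}$
$l{\left(t \right)} - 396356 = \frac{685 + \frac{521}{2}}{2 \cdot \frac{521}{2}} - 396356 = \frac{1}{2} \cdot \frac{2}{521} \cdot \frac{1891}{2} - 396356 = \frac{1891}{1042} - 396356 = - \frac{413001061}{1042}$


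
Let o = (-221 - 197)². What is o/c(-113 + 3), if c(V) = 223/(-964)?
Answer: -168433936/223 ≈ -7.5531e+5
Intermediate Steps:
o = 174724 (o = (-418)² = 174724)
c(V) = -223/964 (c(V) = 223*(-1/964) = -223/964)
o/c(-113 + 3) = 174724/(-223/964) = 174724*(-964/223) = -168433936/223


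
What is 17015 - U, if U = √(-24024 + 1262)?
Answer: 17015 - I*√22762 ≈ 17015.0 - 150.87*I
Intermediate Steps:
U = I*√22762 (U = √(-22762) = I*√22762 ≈ 150.87*I)
17015 - U = 17015 - I*√22762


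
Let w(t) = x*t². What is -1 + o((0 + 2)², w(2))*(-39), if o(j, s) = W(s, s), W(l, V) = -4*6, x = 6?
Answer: 935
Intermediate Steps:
w(t) = 6*t²
W(l, V) = -24
o(j, s) = -24
-1 + o((0 + 2)², w(2))*(-39) = -1 - 24*(-39) = -1 + 936 = 935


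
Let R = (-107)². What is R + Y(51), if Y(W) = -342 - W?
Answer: 11056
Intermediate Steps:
R = 11449
R + Y(51) = 11449 + (-342 - 1*51) = 11449 + (-342 - 51) = 11449 - 393 = 11056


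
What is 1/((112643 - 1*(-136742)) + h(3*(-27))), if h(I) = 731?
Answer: 1/250116 ≈ 3.9981e-6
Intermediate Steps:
1/((112643 - 1*(-136742)) + h(3*(-27))) = 1/((112643 - 1*(-136742)) + 731) = 1/((112643 + 136742) + 731) = 1/(249385 + 731) = 1/250116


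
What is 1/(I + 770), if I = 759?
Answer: 1/1529 ≈ 0.00065402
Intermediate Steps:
1/(I + 770) = 1/(759 + 770) = 1/1529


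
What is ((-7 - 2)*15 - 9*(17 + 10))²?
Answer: 142884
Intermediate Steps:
((-7 - 2)*15 - 9*(17 + 10))² = (-9*15 - 9*27)² = (-135 - 243)² = (-378)² = 142884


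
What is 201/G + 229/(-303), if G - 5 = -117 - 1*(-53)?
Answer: -74414/17877 ≈ -4.1626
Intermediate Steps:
G = -59 (G = 5 + (-117 - 1*(-53)) = 5 + (-117 + 53) = 5 - 64 = -59)
201/G + 229/(-303) = 201/(-59) + 229/(-303) = 201*(-1/59) + 229*(-1/303) = -201/59 - 229/303 = -74414/17877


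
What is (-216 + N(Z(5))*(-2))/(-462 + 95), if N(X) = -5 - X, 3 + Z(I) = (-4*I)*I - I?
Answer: 422/367 ≈ 1.1499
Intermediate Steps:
Z(I) = -3 - I - 4*I² (Z(I) = -3 + ((-4*I)*I - I) = -3 + (-4*I² - I) = -3 + (-I - 4*I²) = -3 - I - 4*I²)
(-216 + N(Z(5))*(-2))/(-462 + 95) = (-216 + (-5 - (-3 - 1*5 - 4*5²))*(-2))/(-462 + 95) = (-216 + (-5 - (-3 - 5 - 4*25))*(-2))/(-367) = (-216 + (-5 - (-3 - 5 - 100))*(-2))*(-1/367) = (-216 + (-5 - 1*(-108))*(-2))*(-1/367) = (-216 + (-5 + 108)*(-2))*(-1/367) = (-216 + 103*(-2))*(-1/367) = (-216 - 206)*(-1/367) = -422*(-1/367) = 422/367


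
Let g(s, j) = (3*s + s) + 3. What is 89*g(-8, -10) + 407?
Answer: -2174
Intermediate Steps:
g(s, j) = 3 + 4*s (g(s, j) = 4*s + 3 = 3 + 4*s)
89*g(-8, -10) + 407 = 89*(3 + 4*(-8)) + 407 = 89*(3 - 32) + 407 = 89*(-29) + 407 = -2581 + 407 = -2174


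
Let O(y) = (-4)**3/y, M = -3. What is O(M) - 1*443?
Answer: -1265/3 ≈ -421.67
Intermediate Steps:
O(y) = -64/y
O(M) - 1*443 = -64/(-3) - 1*443 = -64*(-1/3) - 443 = 64/3 - 443 = -1265/3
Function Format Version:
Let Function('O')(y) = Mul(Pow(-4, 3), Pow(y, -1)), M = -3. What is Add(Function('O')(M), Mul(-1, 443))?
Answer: Rational(-1265, 3) ≈ -421.67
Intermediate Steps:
Function('O')(y) = Mul(-64, Pow(y, -1))
Add(Function('O')(M), Mul(-1, 443)) = Add(Mul(-64, Pow(-3, -1)), Mul(-1, 443)) = Add(Mul(-64, Rational(-1, 3)), -443) = Add(Rational(64, 3), -443) = Rational(-1265, 3)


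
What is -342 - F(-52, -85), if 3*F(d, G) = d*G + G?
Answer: -1787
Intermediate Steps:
F(d, G) = G/3 + G*d/3 (F(d, G) = (d*G + G)/3 = (G*d + G)/3 = (G + G*d)/3 = G/3 + G*d/3)
-342 - F(-52, -85) = -342 - (-85)*(1 - 52)/3 = -342 - (-85)*(-51)/3 = -342 - 1*1445 = -342 - 1445 = -1787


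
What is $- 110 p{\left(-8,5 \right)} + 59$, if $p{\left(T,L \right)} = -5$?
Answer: $609$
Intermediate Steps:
$- 110 p{\left(-8,5 \right)} + 59 = \left(-110\right) \left(-5\right) + 59 = 550 + 59 = 609$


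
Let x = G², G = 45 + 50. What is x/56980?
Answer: 1805/11396 ≈ 0.15839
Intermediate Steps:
G = 95
x = 9025 (x = 95² = 9025)
x/56980 = 9025/56980 = 9025*(1/56980) = 1805/11396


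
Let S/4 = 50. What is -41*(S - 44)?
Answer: -6396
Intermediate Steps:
S = 200 (S = 4*50 = 200)
-41*(S - 44) = -41*(200 - 44) = -41*156 = -6396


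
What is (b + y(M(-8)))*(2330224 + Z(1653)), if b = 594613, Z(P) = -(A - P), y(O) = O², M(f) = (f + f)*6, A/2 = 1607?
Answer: 1406114250627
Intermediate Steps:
A = 3214 (A = 2*1607 = 3214)
M(f) = 12*f (M(f) = (2*f)*6 = 12*f)
Z(P) = -3214 + P (Z(P) = -(3214 - P) = -3214 + P)
(b + y(M(-8)))*(2330224 + Z(1653)) = (594613 + (12*(-8))²)*(2330224 + (-3214 + 1653)) = (594613 + (-96)²)*(2330224 - 1561) = (594613 + 9216)*2328663 = 603829*2328663 = 1406114250627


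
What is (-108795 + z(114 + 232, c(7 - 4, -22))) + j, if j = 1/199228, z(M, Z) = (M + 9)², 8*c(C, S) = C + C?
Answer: 3432698441/199228 ≈ 17230.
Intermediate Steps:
c(C, S) = C/4 (c(C, S) = (C + C)/8 = (2*C)/8 = C/4)
z(M, Z) = (9 + M)²
j = 1/199228 ≈ 5.0194e-6
(-108795 + z(114 + 232, c(7 - 4, -22))) + j = (-108795 + (9 + (114 + 232))²) + 1/199228 = (-108795 + (9 + 346)²) + 1/199228 = (-108795 + 355²) + 1/199228 = (-108795 + 126025) + 1/199228 = 17230 + 1/199228 = 3432698441/199228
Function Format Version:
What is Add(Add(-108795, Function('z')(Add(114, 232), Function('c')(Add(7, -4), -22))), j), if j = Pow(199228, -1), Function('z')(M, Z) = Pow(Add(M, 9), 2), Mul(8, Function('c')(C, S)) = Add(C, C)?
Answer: Rational(3432698441, 199228) ≈ 17230.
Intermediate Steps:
Function('c')(C, S) = Mul(Rational(1, 4), C) (Function('c')(C, S) = Mul(Rational(1, 8), Add(C, C)) = Mul(Rational(1, 8), Mul(2, C)) = Mul(Rational(1, 4), C))
Function('z')(M, Z) = Pow(Add(9, M), 2)
j = Rational(1, 199228) ≈ 5.0194e-6
Add(Add(-108795, Function('z')(Add(114, 232), Function('c')(Add(7, -4), -22))), j) = Add(Add(-108795, Pow(Add(9, Add(114, 232)), 2)), Rational(1, 199228)) = Add(Add(-108795, Pow(Add(9, 346), 2)), Rational(1, 199228)) = Add(Add(-108795, Pow(355, 2)), Rational(1, 199228)) = Add(Add(-108795, 126025), Rational(1, 199228)) = Add(17230, Rational(1, 199228)) = Rational(3432698441, 199228)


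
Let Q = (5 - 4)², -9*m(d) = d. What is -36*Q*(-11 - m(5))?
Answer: 376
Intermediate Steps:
m(d) = -d/9
Q = 1 (Q = 1² = 1)
-36*Q*(-11 - m(5)) = -36*(-11 - (-1)*5/9) = -36*(-11 - 1*(-5/9)) = -36*(-11 + 5/9) = -36*(-94)/9 = -36*(-94/9) = 376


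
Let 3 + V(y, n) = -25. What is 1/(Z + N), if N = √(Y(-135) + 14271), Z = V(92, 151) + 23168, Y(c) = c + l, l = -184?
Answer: 5785/133861412 - √218/66930706 ≈ 4.2996e-5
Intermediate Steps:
V(y, n) = -28 (V(y, n) = -3 - 25 = -28)
Y(c) = -184 + c (Y(c) = c - 184 = -184 + c)
Z = 23140 (Z = -28 + 23168 = 23140)
N = 8*√218 (N = √((-184 - 135) + 14271) = √(-319 + 14271) = √13952 = 8*√218 ≈ 118.12)
1/(Z + N) = 1/(23140 + 8*√218)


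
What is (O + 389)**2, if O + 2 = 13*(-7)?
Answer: 87616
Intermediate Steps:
O = -93 (O = -2 + 13*(-7) = -2 - 91 = -93)
(O + 389)**2 = (-93 + 389)**2 = 296**2 = 87616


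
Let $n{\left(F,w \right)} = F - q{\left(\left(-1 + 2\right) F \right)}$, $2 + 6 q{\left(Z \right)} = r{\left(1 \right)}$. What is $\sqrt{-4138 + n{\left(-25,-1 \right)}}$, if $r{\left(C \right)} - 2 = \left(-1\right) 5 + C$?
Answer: $\frac{i \sqrt{37461}}{3} \approx 64.516 i$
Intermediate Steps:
$r{\left(C \right)} = -3 + C$ ($r{\left(C \right)} = 2 + \left(\left(-1\right) 5 + C\right) = 2 + \left(-5 + C\right) = -3 + C$)
$q{\left(Z \right)} = - \frac{2}{3}$ ($q{\left(Z \right)} = - \frac{1}{3} + \frac{-3 + 1}{6} = - \frac{1}{3} + \frac{1}{6} \left(-2\right) = - \frac{1}{3} - \frac{1}{3} = - \frac{2}{3}$)
$n{\left(F,w \right)} = \frac{2}{3} + F$ ($n{\left(F,w \right)} = F - - \frac{2}{3} = F + \frac{2}{3} = \frac{2}{3} + F$)
$\sqrt{-4138 + n{\left(-25,-1 \right)}} = \sqrt{-4138 + \left(\frac{2}{3} - 25\right)} = \sqrt{-4138 - \frac{73}{3}} = \sqrt{- \frac{12487}{3}} = \frac{i \sqrt{37461}}{3}$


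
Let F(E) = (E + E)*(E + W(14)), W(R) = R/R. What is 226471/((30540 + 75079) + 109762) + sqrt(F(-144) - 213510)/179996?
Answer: 226471/215381 + I*sqrt(172326)/179996 ≈ 1.0515 + 0.0023063*I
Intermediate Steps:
W(R) = 1
F(E) = 2*E*(1 + E) (F(E) = (E + E)*(E + 1) = (2*E)*(1 + E) = 2*E*(1 + E))
226471/((30540 + 75079) + 109762) + sqrt(F(-144) - 213510)/179996 = 226471/((30540 + 75079) + 109762) + sqrt(2*(-144)*(1 - 144) - 213510)/179996 = 226471/(105619 + 109762) + sqrt(2*(-144)*(-143) - 213510)*(1/179996) = 226471/215381 + sqrt(41184 - 213510)*(1/179996) = 226471*(1/215381) + sqrt(-172326)*(1/179996) = 226471/215381 + (I*sqrt(172326))*(1/179996) = 226471/215381 + I*sqrt(172326)/179996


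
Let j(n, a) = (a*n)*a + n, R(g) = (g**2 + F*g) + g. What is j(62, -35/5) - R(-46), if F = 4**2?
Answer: 1766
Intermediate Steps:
F = 16
R(g) = g**2 + 17*g (R(g) = (g**2 + 16*g) + g = g**2 + 17*g)
j(n, a) = n + n*a**2 (j(n, a) = n*a**2 + n = n + n*a**2)
j(62, -35/5) - R(-46) = 62*(1 + (-35/5)**2) - (-46)*(17 - 46) = 62*(1 + (-35*1/5)**2) - (-46)*(-29) = 62*(1 + (-7)**2) - 1*1334 = 62*(1 + 49) - 1334 = 62*50 - 1334 = 3100 - 1334 = 1766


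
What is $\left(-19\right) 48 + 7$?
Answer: $-905$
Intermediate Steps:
$\left(-19\right) 48 + 7 = -912 + 7 = -905$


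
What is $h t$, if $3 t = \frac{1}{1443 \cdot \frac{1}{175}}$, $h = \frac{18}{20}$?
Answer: $\frac{35}{962} \approx 0.036383$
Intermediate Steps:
$h = \frac{9}{10}$ ($h = 18 \cdot \frac{1}{20} = \frac{9}{10} \approx 0.9$)
$t = \frac{175}{4329}$ ($t = \frac{1}{3 \cdot \frac{1443}{175}} = \frac{1}{3} \cdot \frac{175}{1443} = \frac{175}{4329} \approx 0.040425$)
$h t = \frac{9}{10} \cdot \frac{175}{4329} = \frac{35}{962}$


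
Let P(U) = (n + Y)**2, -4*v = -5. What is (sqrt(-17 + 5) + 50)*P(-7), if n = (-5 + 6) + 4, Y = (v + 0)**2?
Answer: 275625/128 + 11025*I*sqrt(3)/128 ≈ 2153.3 + 149.19*I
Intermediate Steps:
v = 5/4 (v = -1/4*(-5) = 5/4 ≈ 1.2500)
Y = 25/16 (Y = (5/4 + 0)**2 = (5/4)**2 = 25/16 ≈ 1.5625)
n = 5 (n = 1 + 4 = 5)
P(U) = 11025/256 (P(U) = (5 + 25/16)**2 = (105/16)**2 = 11025/256)
(sqrt(-17 + 5) + 50)*P(-7) = (sqrt(-17 + 5) + 50)*(11025/256) = (sqrt(-12) + 50)*(11025/256) = (2*I*sqrt(3) + 50)*(11025/256) = (50 + 2*I*sqrt(3))*(11025/256) = 275625/128 + 11025*I*sqrt(3)/128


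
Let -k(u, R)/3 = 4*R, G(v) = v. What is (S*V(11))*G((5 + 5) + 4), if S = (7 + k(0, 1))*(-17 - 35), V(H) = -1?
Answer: -3640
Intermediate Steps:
k(u, R) = -12*R
S = 260 (S = (7 - 12*1)*(-17 - 35) = (7 - 12)*(-52) = -5*(-52) = 260)
(S*V(11))*G((5 + 5) + 4) = (260*(-1))*((5 + 5) + 4) = -260*(10 + 4) = -260*14 = -3640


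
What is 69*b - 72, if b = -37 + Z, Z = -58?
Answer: -6627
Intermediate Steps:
b = -95 (b = -37 - 58 = -95)
69*b - 72 = 69*(-95) - 72 = -6555 - 72 = -6627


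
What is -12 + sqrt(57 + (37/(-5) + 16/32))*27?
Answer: -12 + 27*sqrt(5010)/10 ≈ 179.11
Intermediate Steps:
-12 + sqrt(57 + (37/(-5) + 16/32))*27 = -12 + sqrt(57 + (37*(-1/5) + 16*(1/32)))*27 = -12 + sqrt(57 + (-37/5 + 1/2))*27 = -12 + sqrt(57 - 69/10)*27 = -12 + sqrt(501/10)*27 = -12 + (sqrt(5010)/10)*27 = -12 + 27*sqrt(5010)/10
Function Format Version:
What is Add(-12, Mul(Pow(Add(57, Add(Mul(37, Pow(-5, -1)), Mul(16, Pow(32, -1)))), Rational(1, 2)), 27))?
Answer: Add(-12, Mul(Rational(27, 10), Pow(5010, Rational(1, 2)))) ≈ 179.11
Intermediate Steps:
Add(-12, Mul(Pow(Add(57, Add(Mul(37, Pow(-5, -1)), Mul(16, Pow(32, -1)))), Rational(1, 2)), 27)) = Add(-12, Mul(Pow(Add(57, Add(Mul(37, Rational(-1, 5)), Mul(16, Rational(1, 32)))), Rational(1, 2)), 27)) = Add(-12, Mul(Pow(Add(57, Add(Rational(-37, 5), Rational(1, 2))), Rational(1, 2)), 27)) = Add(-12, Mul(Pow(Add(57, Rational(-69, 10)), Rational(1, 2)), 27)) = Add(-12, Mul(Pow(Rational(501, 10), Rational(1, 2)), 27)) = Add(-12, Mul(Mul(Rational(1, 10), Pow(5010, Rational(1, 2))), 27)) = Add(-12, Mul(Rational(27, 10), Pow(5010, Rational(1, 2))))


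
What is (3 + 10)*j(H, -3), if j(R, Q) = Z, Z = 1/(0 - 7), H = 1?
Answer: -13/7 ≈ -1.8571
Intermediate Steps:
Z = -1/7 (Z = 1/(-7) = -1/7 ≈ -0.14286)
j(R, Q) = -1/7
(3 + 10)*j(H, -3) = (3 + 10)*(-1/7) = 13*(-1/7) = -13/7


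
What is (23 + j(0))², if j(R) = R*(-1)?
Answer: 529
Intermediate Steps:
j(R) = -R
(23 + j(0))² = (23 - 1*0)² = (23 + 0)² = 23² = 529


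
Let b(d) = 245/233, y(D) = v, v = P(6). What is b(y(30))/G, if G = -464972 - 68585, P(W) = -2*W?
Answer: -245/124318781 ≈ -1.9707e-6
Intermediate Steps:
v = -12 (v = -2*6 = -12)
y(D) = -12
b(d) = 245/233 (b(d) = 245*(1/233) = 245/233)
G = -533557
b(y(30))/G = (245/233)/(-533557) = (245/233)*(-1/533557) = -245/124318781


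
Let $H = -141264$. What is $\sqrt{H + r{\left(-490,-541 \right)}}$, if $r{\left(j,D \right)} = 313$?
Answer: $i \sqrt{140951} \approx 375.43 i$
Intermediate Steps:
$\sqrt{H + r{\left(-490,-541 \right)}} = \sqrt{-141264 + 313} = \sqrt{-140951} = i \sqrt{140951}$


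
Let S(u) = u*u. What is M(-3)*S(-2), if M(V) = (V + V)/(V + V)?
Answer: 4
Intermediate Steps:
M(V) = 1 (M(V) = (2*V)/((2*V)) = (2*V)*(1/(2*V)) = 1)
S(u) = u**2
M(-3)*S(-2) = 1*(-2)**2 = 1*4 = 4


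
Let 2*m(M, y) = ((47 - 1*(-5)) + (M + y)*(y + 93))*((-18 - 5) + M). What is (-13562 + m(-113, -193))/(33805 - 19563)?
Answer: -1048949/7121 ≈ -147.30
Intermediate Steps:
m(M, y) = (-23 + M)*(52 + (93 + y)*(M + y))/2 (m(M, y) = (((47 - 1*(-5)) + (M + y)*(y + 93))*((-18 - 5) + M))/2 = (((47 + 5) + (M + y)*(93 + y))*(-23 + M))/2 = ((52 + (93 + y)*(M + y))*(-23 + M))/2 = ((-23 + M)*(52 + (93 + y)*(M + y)))/2 = (-23 + M)*(52 + (93 + y)*(M + y))/2)
(-13562 + m(-113, -193))/(33805 - 19563) = (-13562 + (-598 - 2139/2*(-193) - 2087/2*(-113) - 23/2*(-193)**2 + (93/2)*(-113)**2 + (1/2)*(-113)*(-193)**2 + (1/2)*(-193)*(-113)**2 + 35*(-113)*(-193)))/(33805 - 19563) = (-13562 + (-598 + 412827/2 + 235831/2 - 23/2*37249 + (93/2)*12769 + (1/2)*(-113)*37249 + (1/2)*(-193)*12769 + 763315))/14242 = (-13562 + (-598 + 412827/2 + 235831/2 - 856727/2 + 1187517/2 - 4209137/2 - 2464417/2 + 763315))*(1/14242) = (-13562 - 2084336)*(1/14242) = -2097898*1/14242 = -1048949/7121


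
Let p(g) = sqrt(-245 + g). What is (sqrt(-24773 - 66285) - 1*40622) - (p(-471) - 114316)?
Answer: 73694 + I*sqrt(91058) - 2*I*sqrt(179) ≈ 73694.0 + 275.0*I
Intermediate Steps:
(sqrt(-24773 - 66285) - 1*40622) - (p(-471) - 114316) = (sqrt(-24773 - 66285) - 1*40622) - (sqrt(-245 - 471) - 114316) = (sqrt(-91058) - 40622) - (sqrt(-716) - 114316) = (I*sqrt(91058) - 40622) - (2*I*sqrt(179) - 114316) = (-40622 + I*sqrt(91058)) - (-114316 + 2*I*sqrt(179)) = (-40622 + I*sqrt(91058)) + (114316 - 2*I*sqrt(179)) = 73694 + I*sqrt(91058) - 2*I*sqrt(179)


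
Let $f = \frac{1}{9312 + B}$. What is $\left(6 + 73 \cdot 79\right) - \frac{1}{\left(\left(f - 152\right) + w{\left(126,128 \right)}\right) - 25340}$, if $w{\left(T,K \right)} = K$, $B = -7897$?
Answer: $\frac{207193312022}{35890059} \approx 5773.0$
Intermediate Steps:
$f = \frac{1}{1415}$ ($f = \frac{1}{9312 - 7897} = \frac{1}{1415} \approx 0.00070671$)
$\left(6 + 73 \cdot 79\right) - \frac{1}{\left(\left(f - 152\right) + w{\left(126,128 \right)}\right) - 25340} = \left(6 + 73 \cdot 79\right) - \frac{1}{\left(\left(\frac{1}{1415} - 152\right) + 128\right) - 25340} = \left(6 + 5767\right) - \frac{1}{\left(- \frac{215079}{1415} + 128\right) - 25340} = 5773 - \frac{1}{- \frac{33959}{1415} - 25340} = 5773 - \frac{1}{- \frac{35890059}{1415}} = 5773 - - \frac{1415}{35890059} = 5773 + \frac{1415}{35890059} = \frac{207193312022}{35890059}$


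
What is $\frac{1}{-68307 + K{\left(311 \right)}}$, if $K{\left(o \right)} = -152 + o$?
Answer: $- \frac{1}{68148} \approx -1.4674 \cdot 10^{-5}$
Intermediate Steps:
$\frac{1}{-68307 + K{\left(311 \right)}} = \frac{1}{-68307 + \left(-152 + 311\right)} = \frac{1}{-68307 + 159} = \frac{1}{-68148} = - \frac{1}{68148}$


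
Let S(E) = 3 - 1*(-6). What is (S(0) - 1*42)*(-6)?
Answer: 198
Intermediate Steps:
S(E) = 9 (S(E) = 3 + 6 = 9)
(S(0) - 1*42)*(-6) = (9 - 1*42)*(-6) = (9 - 42)*(-6) = -33*(-6) = 198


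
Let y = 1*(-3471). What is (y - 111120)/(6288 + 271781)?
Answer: -114591/278069 ≈ -0.41210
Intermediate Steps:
y = -3471
(y - 111120)/(6288 + 271781) = (-3471 - 111120)/(6288 + 271781) = -114591/278069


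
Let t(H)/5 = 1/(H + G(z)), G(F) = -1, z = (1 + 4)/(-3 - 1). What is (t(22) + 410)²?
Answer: 74218225/441 ≈ 1.6830e+5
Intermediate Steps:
z = -5/4 (z = 5/(-4) = 5*(-¼) = -5/4 ≈ -1.2500)
t(H) = 5/(-1 + H) (t(H) = 5/(H - 1) = 5/(-1 + H))
(t(22) + 410)² = (5/(-1 + 22) + 410)² = (5/21 + 410)² = (8615/21)² = 74218225/441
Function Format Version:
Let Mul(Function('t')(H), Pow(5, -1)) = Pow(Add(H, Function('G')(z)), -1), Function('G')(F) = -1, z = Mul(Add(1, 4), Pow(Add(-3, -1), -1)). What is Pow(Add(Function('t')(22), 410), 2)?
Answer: Rational(74218225, 441) ≈ 1.6830e+5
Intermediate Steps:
z = Rational(-5, 4) (z = Mul(5, Pow(-4, -1)) = Mul(5, Rational(-1, 4)) = Rational(-5, 4) ≈ -1.2500)
Function('t')(H) = Mul(5, Pow(Add(-1, H), -1)) (Function('t')(H) = Mul(5, Pow(Add(H, -1), -1)) = Mul(5, Pow(Add(-1, H), -1)))
Pow(Add(Function('t')(22), 410), 2) = Pow(Add(Mul(5, Pow(Add(-1, 22), -1)), 410), 2) = Pow(Add(Mul(5, Pow(21, -1)), 410), 2) = Pow(Add(Mul(5, Rational(1, 21)), 410), 2) = Pow(Add(Rational(5, 21), 410), 2) = Pow(Rational(8615, 21), 2) = Rational(74218225, 441)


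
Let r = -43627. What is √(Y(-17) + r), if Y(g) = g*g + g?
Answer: I*√43355 ≈ 208.22*I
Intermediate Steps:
Y(g) = g + g² (Y(g) = g² + g = g + g²)
√(Y(-17) + r) = √(-17*(1 - 17) - 43627) = √(-17*(-16) - 43627) = √(272 - 43627) = √(-43355) = I*√43355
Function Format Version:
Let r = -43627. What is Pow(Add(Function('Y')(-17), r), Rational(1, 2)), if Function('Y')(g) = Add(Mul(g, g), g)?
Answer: Mul(I, Pow(43355, Rational(1, 2))) ≈ Mul(208.22, I)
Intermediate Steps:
Function('Y')(g) = Add(g, Pow(g, 2)) (Function('Y')(g) = Add(Pow(g, 2), g) = Add(g, Pow(g, 2)))
Pow(Add(Function('Y')(-17), r), Rational(1, 2)) = Pow(Add(Mul(-17, Add(1, -17)), -43627), Rational(1, 2)) = Pow(Add(Mul(-17, -16), -43627), Rational(1, 2)) = Pow(Add(272, -43627), Rational(1, 2)) = Pow(-43355, Rational(1, 2)) = Mul(I, Pow(43355, Rational(1, 2)))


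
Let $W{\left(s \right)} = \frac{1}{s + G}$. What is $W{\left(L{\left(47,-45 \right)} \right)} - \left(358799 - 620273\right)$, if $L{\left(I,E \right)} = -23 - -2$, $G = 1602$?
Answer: $\frac{413390395}{1581} \approx 2.6147 \cdot 10^{5}$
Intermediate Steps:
$L{\left(I,E \right)} = -21$ ($L{\left(I,E \right)} = -23 + 2 = -21$)
$W{\left(s \right)} = \frac{1}{1602 + s}$ ($W{\left(s \right)} = \frac{1}{s + 1602} = \frac{1}{1602 + s}$)
$W{\left(L{\left(47,-45 \right)} \right)} - \left(358799 - 620273\right) = \frac{1}{1602 - 21} - \left(358799 - 620273\right) = \frac{1}{1581} - -261474 = \frac{1}{1581} + 261474 = \frac{413390395}{1581}$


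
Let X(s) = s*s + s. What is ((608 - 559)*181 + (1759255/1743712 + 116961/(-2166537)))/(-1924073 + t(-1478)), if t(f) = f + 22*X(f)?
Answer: 11169687554262213/58053179524594288288 ≈ 0.00019240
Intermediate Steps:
X(s) = s + s**2 (X(s) = s**2 + s = s + s**2)
t(f) = f + 22*f*(1 + f) (t(f) = f + 22*(f*(1 + f)) = f + 22*f*(1 + f))
((608 - 559)*181 + (1759255/1743712 + 116961/(-2166537)))/(-1924073 + t(-1478)) = ((608 - 559)*181 + (1759255/1743712 + 116961/(-2166537)))/(-1924073 - 1478*(23 + 22*(-1478))) = (49*181 + (1759255*(1/1743712) + 116961*(-1/2166537)))/(-1924073 - 1478*(23 - 32516)) = (8869 + (1759255/1743712 - 38987/722179))/(-1924073 - 1478*(-32493)) = (8869 + 1202514916901/1259272188448)/(-1924073 + 48024654) = (11169687554262213/1259272188448)/46100581 = (11169687554262213/1259272188448)*(1/46100581) = 11169687554262213/58053179524594288288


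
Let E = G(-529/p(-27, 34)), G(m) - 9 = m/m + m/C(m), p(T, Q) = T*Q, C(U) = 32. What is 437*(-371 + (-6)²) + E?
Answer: -4300205231/29376 ≈ -1.4639e+5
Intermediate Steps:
p(T, Q) = Q*T
G(m) = 10 + m/32 (G(m) = 9 + (m/m + m/32) = 9 + (1 + m*(1/32)) = 9 + (1 + m/32) = 10 + m/32)
E = 294289/29376 (E = 10 + (-529/(34*(-27)))/32 = 10 + (-529/(-918))/32 = 10 + (-529*(-1/918))/32 = 10 + (1/32)*(529/918) = 10 + 529/29376 = 294289/29376 ≈ 10.018)
437*(-371 + (-6)²) + E = 437*(-371 + (-6)²) + 294289/29376 = 437*(-371 + 36) + 294289/29376 = 437*(-335) + 294289/29376 = -146395 + 294289/29376 = -4300205231/29376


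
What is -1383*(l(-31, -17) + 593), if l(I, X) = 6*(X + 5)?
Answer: -720543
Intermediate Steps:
l(I, X) = 30 + 6*X (l(I, X) = 6*(5 + X) = 30 + 6*X)
-1383*(l(-31, -17) + 593) = -1383*((30 + 6*(-17)) + 593) = -1383*((30 - 102) + 593) = -1383*(-72 + 593) = -1383*521 = -720543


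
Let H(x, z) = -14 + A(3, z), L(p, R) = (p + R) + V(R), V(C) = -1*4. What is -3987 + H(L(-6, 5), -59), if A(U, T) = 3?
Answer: -3998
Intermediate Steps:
V(C) = -4
L(p, R) = -4 + R + p (L(p, R) = (p + R) - 4 = (R + p) - 4 = -4 + R + p)
H(x, z) = -11 (H(x, z) = -14 + 3 = -11)
-3987 + H(L(-6, 5), -59) = -3987 - 11 = -3998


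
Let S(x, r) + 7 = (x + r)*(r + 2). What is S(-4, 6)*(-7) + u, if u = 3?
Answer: -60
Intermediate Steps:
S(x, r) = -7 + (2 + r)*(r + x) (S(x, r) = -7 + (x + r)*(r + 2) = -7 + (r + x)*(2 + r) = -7 + (2 + r)*(r + x))
S(-4, 6)*(-7) + u = (-7 + 6² + 2*6 + 2*(-4) + 6*(-4))*(-7) + 3 = (-7 + 36 + 12 - 8 - 24)*(-7) + 3 = 9*(-7) + 3 = -63 + 3 = -60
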